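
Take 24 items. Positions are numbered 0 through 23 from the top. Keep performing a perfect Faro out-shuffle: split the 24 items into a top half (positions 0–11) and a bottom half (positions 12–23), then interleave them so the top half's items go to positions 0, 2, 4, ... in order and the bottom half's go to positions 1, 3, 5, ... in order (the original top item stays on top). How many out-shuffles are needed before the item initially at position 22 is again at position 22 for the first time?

Follow position 22 under repeated out-shuffles:
22 → 21 → 19 → 15 → 7 → 14 → 5 → 10 → 20 → 17 → 11 → 22
It first returns after 11 out-shuffles.

11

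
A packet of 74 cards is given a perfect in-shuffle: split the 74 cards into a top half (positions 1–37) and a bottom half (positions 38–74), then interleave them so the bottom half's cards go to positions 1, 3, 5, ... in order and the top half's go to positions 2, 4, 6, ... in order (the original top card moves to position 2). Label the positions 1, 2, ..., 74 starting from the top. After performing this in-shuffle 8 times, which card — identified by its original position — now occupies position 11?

Work backwards from position 11, undoing one in-shuffle at a time:
11 ← 43 ← 59 ← 67 ← 71 ← 73 ← 74 ← 37 ← 56
So the card now at position 11 started at position 56.

56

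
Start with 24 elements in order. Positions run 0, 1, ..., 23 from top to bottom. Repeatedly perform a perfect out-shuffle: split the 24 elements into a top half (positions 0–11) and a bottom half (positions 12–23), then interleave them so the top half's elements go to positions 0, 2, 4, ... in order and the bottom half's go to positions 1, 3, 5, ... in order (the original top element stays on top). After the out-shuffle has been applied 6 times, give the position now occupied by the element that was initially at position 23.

Position 23 is a fixed point of every out-shuffle, so the element never moves.

23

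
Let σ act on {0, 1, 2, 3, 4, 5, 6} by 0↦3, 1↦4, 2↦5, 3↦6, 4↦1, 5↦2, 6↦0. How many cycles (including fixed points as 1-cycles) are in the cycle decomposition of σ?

Cycle decomposition: (0 3 6) (1 4) (2 5).
3 cycles.

3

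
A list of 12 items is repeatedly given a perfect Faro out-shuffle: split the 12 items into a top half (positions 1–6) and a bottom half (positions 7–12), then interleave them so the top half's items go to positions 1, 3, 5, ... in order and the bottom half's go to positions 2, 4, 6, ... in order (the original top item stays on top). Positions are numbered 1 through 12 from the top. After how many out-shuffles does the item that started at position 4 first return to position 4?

10

Follow position 4 under repeated out-shuffles:
4 → 7 → 2 → 3 → 5 → 9 → 6 → 11 → 10 → 8 → 4
It first returns after 10 out-shuffles.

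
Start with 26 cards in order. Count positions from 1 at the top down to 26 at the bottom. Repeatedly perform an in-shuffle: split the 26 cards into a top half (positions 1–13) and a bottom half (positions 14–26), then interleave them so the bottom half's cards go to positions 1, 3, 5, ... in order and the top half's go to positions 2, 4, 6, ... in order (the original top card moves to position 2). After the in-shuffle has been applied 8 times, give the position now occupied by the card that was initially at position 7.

Track the card's position through each in-shuffle:
7 → 14 → 1 → 2 → 4 → 8 → 16 → 5 → 10

10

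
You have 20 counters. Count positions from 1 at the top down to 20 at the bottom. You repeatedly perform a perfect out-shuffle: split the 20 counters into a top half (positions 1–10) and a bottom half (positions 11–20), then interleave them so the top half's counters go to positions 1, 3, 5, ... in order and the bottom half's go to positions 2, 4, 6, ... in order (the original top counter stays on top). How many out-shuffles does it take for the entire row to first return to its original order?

The out-shuffle permutes the 20 positions with cycle lengths [1, 1, 18].
Every counter is home exactly when every cycle has completed a whole number of laps, i.e. after lcm(1, 18) = 18 out-shuffles.

18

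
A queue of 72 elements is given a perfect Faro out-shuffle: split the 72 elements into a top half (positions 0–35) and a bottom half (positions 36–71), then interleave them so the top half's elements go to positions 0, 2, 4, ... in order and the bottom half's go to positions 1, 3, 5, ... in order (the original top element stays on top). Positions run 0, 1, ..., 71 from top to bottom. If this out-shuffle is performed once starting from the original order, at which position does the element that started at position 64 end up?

57

Track the element's position through each out-shuffle:
64 → 57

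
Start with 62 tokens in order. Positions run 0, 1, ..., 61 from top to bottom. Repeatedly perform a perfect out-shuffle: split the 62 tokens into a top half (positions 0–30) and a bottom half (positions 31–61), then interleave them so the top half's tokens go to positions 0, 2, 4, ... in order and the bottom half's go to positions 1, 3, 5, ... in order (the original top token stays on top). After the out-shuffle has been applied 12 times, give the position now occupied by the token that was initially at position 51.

32

Track the token's position through each out-shuffle:
51 → 41 → 21 → 42 → 23 → 46 → 31 → 1 → 2 → 4 → 8 → 16 → 32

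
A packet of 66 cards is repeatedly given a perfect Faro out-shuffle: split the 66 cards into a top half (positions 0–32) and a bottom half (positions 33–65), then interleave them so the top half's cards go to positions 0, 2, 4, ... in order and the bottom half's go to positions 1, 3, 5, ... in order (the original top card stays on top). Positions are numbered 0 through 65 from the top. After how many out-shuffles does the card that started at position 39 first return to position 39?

4

Follow position 39 under repeated out-shuffles:
39 → 13 → 26 → 52 → 39
It first returns after 4 out-shuffles.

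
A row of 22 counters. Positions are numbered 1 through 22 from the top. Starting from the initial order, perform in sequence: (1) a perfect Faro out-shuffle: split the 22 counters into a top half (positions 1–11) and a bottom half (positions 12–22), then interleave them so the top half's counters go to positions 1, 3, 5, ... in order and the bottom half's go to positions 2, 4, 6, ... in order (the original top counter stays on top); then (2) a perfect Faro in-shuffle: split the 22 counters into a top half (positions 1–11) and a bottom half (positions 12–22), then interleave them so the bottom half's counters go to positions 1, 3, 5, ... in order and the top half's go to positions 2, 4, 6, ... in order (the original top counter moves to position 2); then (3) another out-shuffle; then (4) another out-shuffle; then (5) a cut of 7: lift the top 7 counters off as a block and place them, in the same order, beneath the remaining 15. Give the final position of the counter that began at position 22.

Track the counter from position 22 forward through each operation:
  after op 1 (out-shuffle): 22 → 22
  after op 2 (in-shuffle): 22 → 21
  after op 3 (out-shuffle): 21 → 20
  after op 4 (out-shuffle): 20 → 18
  after op 5 (cut 7): 18 → 11

11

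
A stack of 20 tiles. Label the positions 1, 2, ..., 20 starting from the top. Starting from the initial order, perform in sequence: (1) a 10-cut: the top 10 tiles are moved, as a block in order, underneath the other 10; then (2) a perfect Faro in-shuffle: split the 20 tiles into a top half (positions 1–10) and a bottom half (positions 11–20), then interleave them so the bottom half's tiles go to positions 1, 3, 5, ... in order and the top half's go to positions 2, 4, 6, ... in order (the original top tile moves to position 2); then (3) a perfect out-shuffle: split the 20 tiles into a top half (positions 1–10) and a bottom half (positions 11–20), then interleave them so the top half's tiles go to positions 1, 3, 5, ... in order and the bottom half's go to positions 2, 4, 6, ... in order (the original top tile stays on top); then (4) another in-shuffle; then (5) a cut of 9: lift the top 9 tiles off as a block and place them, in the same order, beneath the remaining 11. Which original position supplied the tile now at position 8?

15

Undo the operations in reverse order, starting from position 8:
  undo op 5 (cut 9): 8 ← 17
  undo op 4 (in-shuffle, from bottom half): 17 ← 19
  undo op 3 (out-shuffle, from top half): 19 ← 10
  undo op 2 (in-shuffle, from top half): 10 ← 5
  undo op 1 (cut 10): 5 ← 15
So the tile at position 8 came from original position 15.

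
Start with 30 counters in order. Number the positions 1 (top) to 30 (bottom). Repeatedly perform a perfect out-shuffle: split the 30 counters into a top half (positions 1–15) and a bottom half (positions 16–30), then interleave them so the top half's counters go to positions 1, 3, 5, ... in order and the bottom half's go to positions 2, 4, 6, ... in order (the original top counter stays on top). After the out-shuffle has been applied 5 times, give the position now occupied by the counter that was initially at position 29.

27

Track the counter's position through each out-shuffle:
29 → 28 → 26 → 22 → 14 → 27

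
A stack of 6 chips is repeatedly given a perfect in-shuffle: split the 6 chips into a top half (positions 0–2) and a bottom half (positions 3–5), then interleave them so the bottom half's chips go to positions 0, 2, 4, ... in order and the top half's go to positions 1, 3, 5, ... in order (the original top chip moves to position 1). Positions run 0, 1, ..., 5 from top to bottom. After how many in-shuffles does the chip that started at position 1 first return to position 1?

Follow position 1 under repeated in-shuffles:
1 → 3 → 0 → 1
It first returns after 3 in-shuffles.

3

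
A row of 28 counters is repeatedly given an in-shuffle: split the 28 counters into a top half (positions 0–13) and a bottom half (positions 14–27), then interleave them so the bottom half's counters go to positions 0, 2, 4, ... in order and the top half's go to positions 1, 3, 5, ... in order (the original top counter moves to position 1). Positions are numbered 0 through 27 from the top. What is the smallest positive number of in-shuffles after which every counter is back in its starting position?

28

The in-shuffle permutes the 28 positions with cycle lengths [28].
Every counter is home exactly when every cycle has completed a whole number of laps, i.e. after lcm(28) = 28 in-shuffles.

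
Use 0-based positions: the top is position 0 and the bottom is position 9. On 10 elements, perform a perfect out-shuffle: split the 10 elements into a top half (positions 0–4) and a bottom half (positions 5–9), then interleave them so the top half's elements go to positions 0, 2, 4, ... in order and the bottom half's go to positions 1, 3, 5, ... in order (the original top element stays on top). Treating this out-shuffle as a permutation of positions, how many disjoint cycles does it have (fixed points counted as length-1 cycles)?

4

Trace each unvisited position around until it returns:
(0) (1 2 4 8 7 5) (3 6) (9)
4 cycles in total.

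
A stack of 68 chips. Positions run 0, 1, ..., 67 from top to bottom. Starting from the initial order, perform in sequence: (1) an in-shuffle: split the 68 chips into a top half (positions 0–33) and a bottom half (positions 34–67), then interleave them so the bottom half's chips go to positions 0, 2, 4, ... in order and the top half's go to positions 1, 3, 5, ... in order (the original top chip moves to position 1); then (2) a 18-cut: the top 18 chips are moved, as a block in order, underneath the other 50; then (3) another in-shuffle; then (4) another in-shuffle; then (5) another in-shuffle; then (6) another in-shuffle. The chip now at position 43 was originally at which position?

18

Undo the operations in reverse order, starting from position 43:
  undo op 6 (in-shuffle, from top half): 43 ← 21
  undo op 5 (in-shuffle, from top half): 21 ← 10
  undo op 4 (in-shuffle, from bottom half): 10 ← 39
  undo op 3 (in-shuffle, from top half): 39 ← 19
  undo op 2 (cut 18): 19 ← 37
  undo op 1 (in-shuffle, from top half): 37 ← 18
So the chip at position 43 came from original position 18.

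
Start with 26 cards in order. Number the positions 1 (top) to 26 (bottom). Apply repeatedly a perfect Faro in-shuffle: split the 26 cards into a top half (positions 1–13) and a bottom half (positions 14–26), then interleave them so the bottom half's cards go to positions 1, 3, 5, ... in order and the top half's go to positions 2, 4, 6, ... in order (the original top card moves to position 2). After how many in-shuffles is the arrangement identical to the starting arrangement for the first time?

18

The in-shuffle permutes the 26 positions with cycle lengths [2, 6, 18].
Every card is home exactly when every cycle has completed a whole number of laps, i.e. after lcm(2, 6, 18) = 18 in-shuffles.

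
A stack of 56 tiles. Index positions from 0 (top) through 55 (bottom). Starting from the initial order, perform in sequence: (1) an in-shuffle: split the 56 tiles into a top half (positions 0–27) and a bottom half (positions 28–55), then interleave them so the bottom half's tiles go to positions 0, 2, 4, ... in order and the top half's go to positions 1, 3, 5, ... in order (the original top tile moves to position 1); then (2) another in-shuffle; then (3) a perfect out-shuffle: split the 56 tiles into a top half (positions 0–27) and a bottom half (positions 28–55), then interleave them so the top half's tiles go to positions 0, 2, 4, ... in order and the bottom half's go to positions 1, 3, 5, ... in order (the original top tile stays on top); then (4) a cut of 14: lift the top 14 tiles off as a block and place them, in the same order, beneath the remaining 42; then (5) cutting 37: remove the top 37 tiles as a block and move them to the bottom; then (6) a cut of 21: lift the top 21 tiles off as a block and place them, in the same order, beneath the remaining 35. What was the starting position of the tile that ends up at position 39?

Undo the operations in reverse order, starting from position 39:
  undo op 6 (cut 21): 39 ← 4
  undo op 5 (cut 37): 4 ← 41
  undo op 4 (cut 14): 41 ← 55
  undo op 3 (out-shuffle, from bottom half): 55 ← 55
  undo op 2 (in-shuffle, from top half): 55 ← 27
  undo op 1 (in-shuffle, from top half): 27 ← 13
So the tile at position 39 came from original position 13.

13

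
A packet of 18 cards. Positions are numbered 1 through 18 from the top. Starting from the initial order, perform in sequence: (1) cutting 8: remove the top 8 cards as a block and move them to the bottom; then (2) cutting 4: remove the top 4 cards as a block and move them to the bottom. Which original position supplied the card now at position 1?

13

Undo the operations in reverse order, starting from position 1:
  undo op 2 (cut 4): 1 ← 5
  undo op 1 (cut 8): 5 ← 13
So the card at position 1 came from original position 13.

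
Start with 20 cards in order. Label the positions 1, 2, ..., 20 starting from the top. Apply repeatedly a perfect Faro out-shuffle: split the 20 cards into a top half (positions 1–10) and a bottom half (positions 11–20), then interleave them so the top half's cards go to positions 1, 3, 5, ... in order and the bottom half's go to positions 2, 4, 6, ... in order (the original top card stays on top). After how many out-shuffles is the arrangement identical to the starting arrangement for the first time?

18

The out-shuffle permutes the 20 positions with cycle lengths [1, 1, 18].
Every card is home exactly when every cycle has completed a whole number of laps, i.e. after lcm(1, 18) = 18 out-shuffles.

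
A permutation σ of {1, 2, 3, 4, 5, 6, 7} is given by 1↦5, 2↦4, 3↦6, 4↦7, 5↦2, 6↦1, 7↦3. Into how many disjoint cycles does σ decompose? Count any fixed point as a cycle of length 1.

1

Cycle decomposition: (1 5 2 4 7 3 6).
1 cycle.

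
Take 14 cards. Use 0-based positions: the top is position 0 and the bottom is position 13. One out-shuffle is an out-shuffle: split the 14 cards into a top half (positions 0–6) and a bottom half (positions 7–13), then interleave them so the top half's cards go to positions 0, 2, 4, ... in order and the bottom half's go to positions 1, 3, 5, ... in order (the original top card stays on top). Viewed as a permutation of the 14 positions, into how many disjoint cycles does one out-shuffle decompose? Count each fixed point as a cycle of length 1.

3

Trace each unvisited position around until it returns:
(0) (1 2 4 8 3 6 ... len 12) (13)
3 cycles in total.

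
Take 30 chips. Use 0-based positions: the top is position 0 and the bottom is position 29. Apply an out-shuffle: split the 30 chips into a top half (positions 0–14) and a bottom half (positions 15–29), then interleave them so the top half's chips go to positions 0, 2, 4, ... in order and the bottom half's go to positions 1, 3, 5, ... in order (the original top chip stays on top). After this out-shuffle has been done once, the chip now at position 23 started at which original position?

26

Work backwards from position 23, undoing one out-shuffle at a time:
23 ← 26
So the chip now at position 23 started at position 26.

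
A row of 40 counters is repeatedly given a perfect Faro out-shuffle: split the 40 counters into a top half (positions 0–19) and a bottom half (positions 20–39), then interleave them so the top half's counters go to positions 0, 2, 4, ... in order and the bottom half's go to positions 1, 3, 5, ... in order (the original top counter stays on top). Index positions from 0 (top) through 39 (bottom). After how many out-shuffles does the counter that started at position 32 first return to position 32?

Follow position 32 under repeated out-shuffles:
32 → 25 → 11 → 22 → 5 → 10 → 20 → 1 → 2 → 4 → 8 → 16 → 32
It first returns after 12 out-shuffles.

12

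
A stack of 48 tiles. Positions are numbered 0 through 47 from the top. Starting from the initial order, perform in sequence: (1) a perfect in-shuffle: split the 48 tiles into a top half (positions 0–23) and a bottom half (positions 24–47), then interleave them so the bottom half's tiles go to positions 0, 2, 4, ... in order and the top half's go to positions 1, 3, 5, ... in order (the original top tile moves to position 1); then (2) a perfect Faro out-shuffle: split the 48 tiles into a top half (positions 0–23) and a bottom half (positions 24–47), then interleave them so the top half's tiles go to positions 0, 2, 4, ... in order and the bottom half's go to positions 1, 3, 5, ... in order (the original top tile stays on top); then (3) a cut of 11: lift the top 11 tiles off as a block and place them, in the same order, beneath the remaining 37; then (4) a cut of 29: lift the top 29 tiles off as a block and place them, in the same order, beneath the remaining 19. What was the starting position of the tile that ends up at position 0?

34

Undo the operations in reverse order, starting from position 0:
  undo op 4 (cut 29): 0 ← 29
  undo op 3 (cut 11): 29 ← 40
  undo op 2 (out-shuffle, from top half): 40 ← 20
  undo op 1 (in-shuffle, from bottom half): 20 ← 34
So the tile at position 0 came from original position 34.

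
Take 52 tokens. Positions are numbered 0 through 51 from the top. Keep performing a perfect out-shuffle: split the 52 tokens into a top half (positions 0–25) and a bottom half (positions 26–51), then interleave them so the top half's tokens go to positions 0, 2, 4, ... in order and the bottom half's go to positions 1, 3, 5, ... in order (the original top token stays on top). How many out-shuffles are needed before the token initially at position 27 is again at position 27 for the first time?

8

Follow position 27 under repeated out-shuffles:
27 → 3 → 6 → 12 → 24 → 48 → 45 → 39 → 27
It first returns after 8 out-shuffles.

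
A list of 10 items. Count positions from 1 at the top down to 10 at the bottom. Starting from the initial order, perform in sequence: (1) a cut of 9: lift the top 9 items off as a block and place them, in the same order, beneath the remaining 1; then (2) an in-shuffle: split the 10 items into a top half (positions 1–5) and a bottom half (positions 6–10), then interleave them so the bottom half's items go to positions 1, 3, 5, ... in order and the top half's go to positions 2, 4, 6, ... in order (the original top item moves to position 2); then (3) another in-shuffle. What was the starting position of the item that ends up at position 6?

6

Undo the operations in reverse order, starting from position 6:
  undo op 3 (in-shuffle, from top half): 6 ← 3
  undo op 2 (in-shuffle, from bottom half): 3 ← 7
  undo op 1 (cut 9): 7 ← 6
So the item at position 6 came from original position 6.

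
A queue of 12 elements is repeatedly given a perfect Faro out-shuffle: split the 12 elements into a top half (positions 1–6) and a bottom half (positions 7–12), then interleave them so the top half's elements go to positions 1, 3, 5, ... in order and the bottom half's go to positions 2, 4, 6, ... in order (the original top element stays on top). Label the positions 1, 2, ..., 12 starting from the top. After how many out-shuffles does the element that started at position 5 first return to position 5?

10

Follow position 5 under repeated out-shuffles:
5 → 9 → 6 → 11 → 10 → 8 → 4 → 7 → 2 → 3 → 5
It first returns after 10 out-shuffles.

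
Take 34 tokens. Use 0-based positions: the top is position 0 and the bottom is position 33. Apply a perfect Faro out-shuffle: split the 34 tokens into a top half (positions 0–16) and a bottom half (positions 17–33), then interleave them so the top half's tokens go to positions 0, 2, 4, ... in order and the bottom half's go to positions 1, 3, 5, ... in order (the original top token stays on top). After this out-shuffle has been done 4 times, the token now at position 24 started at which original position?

18

Work backwards from position 24, undoing one out-shuffle at a time:
24 ← 12 ← 6 ← 3 ← 18
So the token now at position 24 started at position 18.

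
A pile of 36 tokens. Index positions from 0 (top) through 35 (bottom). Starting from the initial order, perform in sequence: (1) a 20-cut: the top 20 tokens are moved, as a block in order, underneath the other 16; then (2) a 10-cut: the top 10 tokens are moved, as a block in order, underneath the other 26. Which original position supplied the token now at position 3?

33

Undo the operations in reverse order, starting from position 3:
  undo op 2 (cut 10): 3 ← 13
  undo op 1 (cut 20): 13 ← 33
So the token at position 3 came from original position 33.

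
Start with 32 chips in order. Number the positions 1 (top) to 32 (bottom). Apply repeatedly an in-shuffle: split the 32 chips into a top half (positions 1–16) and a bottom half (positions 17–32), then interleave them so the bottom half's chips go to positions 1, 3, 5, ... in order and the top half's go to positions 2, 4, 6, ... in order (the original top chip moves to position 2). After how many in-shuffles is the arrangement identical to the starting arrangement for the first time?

The in-shuffle permutes the 32 positions with cycle lengths [2, 10, 10, 10].
Every chip is home exactly when every cycle has completed a whole number of laps, i.e. after lcm(2, 10) = 10 in-shuffles.

10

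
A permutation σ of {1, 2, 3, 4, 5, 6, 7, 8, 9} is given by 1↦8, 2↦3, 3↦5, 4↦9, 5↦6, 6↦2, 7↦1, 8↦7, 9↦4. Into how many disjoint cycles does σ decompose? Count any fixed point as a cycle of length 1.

Cycle decomposition: (1 8 7) (2 3 5 6) (4 9).
3 cycles.

3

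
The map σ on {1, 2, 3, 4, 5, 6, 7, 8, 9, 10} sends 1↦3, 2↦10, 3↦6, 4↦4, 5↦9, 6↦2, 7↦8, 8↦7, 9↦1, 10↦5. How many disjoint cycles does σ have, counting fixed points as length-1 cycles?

Cycle decomposition: (1 3 6 2 10 5 9) (4) (7 8).
3 cycles.

3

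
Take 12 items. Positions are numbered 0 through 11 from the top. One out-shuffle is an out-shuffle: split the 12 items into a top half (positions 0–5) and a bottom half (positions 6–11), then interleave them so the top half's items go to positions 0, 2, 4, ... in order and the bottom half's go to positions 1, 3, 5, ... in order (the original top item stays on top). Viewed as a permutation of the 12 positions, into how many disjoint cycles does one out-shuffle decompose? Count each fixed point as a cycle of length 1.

Trace each unvisited position around until it returns:
(0) (1 2 4 8 5 10 9 7 3 6) (11)
3 cycles in total.

3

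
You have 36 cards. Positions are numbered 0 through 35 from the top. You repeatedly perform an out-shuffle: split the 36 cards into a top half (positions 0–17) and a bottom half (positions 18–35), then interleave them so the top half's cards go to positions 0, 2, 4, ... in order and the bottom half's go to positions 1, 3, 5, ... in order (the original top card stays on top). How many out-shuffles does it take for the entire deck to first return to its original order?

12

The out-shuffle permutes the 36 positions with cycle lengths [1, 1, 3, 3, 4, 12, 12].
Every card is home exactly when every cycle has completed a whole number of laps, i.e. after lcm(1, 3, 4, 12) = 12 out-shuffles.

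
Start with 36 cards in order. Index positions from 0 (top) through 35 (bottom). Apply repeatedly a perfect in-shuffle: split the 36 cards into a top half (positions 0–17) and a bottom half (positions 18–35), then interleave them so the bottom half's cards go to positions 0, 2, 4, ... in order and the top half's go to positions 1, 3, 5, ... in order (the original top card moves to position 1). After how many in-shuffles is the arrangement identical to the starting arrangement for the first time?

The in-shuffle permutes the 36 positions with cycle lengths [36].
Every card is home exactly when every cycle has completed a whole number of laps, i.e. after lcm(36) = 36 in-shuffles.

36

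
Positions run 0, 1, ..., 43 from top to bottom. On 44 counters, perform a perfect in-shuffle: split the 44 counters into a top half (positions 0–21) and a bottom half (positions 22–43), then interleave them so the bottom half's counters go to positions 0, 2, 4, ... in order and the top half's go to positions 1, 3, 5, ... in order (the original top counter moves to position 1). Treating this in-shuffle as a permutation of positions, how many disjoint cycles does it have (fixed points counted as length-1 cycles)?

Trace each unvisited position around until it returns:
(0 1 3 7 15 31 ... len 12) (2 5 11 23) (4 9 19 39 34 24) (6 13 27 10 21 43 ... len 12) (8 17 35 26) (14 29) (20 41 38 32)
7 cycles in total.

7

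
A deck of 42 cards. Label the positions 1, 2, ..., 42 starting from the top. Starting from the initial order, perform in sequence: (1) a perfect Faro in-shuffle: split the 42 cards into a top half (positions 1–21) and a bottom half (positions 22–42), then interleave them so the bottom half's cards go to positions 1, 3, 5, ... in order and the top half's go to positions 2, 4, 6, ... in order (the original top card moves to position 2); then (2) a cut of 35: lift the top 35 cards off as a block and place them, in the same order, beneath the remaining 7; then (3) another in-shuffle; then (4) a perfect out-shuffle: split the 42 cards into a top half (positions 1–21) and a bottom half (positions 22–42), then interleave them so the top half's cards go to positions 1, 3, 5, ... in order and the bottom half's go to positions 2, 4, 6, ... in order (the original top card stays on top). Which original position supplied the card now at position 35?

Undo the operations in reverse order, starting from position 35:
  undo op 4 (out-shuffle, from top half): 35 ← 18
  undo op 3 (in-shuffle, from top half): 18 ← 9
  undo op 2 (cut 35): 9 ← 2
  undo op 1 (in-shuffle, from top half): 2 ← 1
So the card at position 35 came from original position 1.

1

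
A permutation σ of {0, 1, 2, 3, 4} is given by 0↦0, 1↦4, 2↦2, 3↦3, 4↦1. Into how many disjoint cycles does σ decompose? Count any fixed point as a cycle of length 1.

4

Cycle decomposition: (0) (1 4) (2) (3).
4 cycles.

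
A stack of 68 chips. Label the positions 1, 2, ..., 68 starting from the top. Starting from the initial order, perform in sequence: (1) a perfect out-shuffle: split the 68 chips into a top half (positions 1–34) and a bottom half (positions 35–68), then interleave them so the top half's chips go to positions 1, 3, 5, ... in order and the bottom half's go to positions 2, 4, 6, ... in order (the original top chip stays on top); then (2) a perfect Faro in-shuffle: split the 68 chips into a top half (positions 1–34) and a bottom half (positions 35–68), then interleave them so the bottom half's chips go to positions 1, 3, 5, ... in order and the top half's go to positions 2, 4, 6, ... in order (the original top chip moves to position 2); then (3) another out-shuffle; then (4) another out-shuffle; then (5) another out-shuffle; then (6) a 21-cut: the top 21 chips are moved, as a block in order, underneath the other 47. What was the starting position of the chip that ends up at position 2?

14

Undo the operations in reverse order, starting from position 2:
  undo op 6 (cut 21): 2 ← 23
  undo op 5 (out-shuffle, from top half): 23 ← 12
  undo op 4 (out-shuffle, from bottom half): 12 ← 40
  undo op 3 (out-shuffle, from bottom half): 40 ← 54
  undo op 2 (in-shuffle, from top half): 54 ← 27
  undo op 1 (out-shuffle, from top half): 27 ← 14
So the chip at position 2 came from original position 14.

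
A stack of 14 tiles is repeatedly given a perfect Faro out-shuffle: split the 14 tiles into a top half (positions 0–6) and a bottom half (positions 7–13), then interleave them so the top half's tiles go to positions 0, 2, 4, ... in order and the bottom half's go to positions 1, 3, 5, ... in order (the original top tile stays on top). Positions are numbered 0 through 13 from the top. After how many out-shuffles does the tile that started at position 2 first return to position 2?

12

Follow position 2 under repeated out-shuffles:
2 → 4 → 8 → 3 → 6 → 12 → 11 → 9 → 5 → 10 → 7 → 1 → 2
It first returns after 12 out-shuffles.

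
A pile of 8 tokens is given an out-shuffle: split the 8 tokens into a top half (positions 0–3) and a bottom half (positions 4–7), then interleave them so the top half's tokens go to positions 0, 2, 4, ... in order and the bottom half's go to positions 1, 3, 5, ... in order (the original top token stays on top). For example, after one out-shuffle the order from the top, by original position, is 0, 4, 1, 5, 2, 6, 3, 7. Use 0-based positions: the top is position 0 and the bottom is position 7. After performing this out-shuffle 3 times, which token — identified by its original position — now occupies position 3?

Work backwards from position 3, undoing one out-shuffle at a time:
3 ← 5 ← 6 ← 3
So the token now at position 3 started at position 3.

3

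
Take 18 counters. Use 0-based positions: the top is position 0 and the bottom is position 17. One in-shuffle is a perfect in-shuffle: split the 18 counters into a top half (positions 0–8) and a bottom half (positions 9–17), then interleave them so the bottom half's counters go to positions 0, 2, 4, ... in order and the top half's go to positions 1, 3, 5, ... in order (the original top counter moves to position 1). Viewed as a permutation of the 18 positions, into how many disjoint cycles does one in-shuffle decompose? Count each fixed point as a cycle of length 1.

Trace each unvisited position around until it returns:
(0 1 3 7 15 12 ... len 18)
1 cycle in total.

1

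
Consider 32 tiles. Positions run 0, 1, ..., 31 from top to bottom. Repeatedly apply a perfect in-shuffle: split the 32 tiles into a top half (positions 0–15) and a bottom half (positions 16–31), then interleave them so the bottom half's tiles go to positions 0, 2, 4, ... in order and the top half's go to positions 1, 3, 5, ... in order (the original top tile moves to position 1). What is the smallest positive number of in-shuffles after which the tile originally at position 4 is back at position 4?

Follow position 4 under repeated in-shuffles:
4 → 9 → 19 → 6 → 13 → 27 → 22 → 12 → 25 → 18 → 4
It first returns after 10 in-shuffles.

10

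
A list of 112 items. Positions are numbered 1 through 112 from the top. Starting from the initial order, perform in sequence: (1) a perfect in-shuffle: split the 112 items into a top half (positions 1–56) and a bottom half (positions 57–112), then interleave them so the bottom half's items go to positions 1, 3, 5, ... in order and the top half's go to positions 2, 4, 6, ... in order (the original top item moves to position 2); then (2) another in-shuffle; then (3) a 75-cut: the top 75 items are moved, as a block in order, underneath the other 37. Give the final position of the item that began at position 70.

91

Track the item from position 70 forward through each operation:
  after op 1 (in-shuffle): 70 → 27
  after op 2 (in-shuffle): 27 → 54
  after op 3 (cut 75): 54 → 91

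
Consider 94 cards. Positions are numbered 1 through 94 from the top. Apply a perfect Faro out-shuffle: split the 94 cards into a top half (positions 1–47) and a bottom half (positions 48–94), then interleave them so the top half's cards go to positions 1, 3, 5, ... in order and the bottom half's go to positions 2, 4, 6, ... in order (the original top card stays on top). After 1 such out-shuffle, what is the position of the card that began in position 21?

Track the card's position through each out-shuffle:
21 → 41

41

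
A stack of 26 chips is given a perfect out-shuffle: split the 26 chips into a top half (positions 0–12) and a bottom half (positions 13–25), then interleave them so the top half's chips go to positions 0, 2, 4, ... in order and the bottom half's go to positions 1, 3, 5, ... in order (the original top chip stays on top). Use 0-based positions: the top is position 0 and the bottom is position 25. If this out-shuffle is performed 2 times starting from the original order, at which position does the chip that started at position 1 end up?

Track the chip's position through each out-shuffle:
1 → 2 → 4

4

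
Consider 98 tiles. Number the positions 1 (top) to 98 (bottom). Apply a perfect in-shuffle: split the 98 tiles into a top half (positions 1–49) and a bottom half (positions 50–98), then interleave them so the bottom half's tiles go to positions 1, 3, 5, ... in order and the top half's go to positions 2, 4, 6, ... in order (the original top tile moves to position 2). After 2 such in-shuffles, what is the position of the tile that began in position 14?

56

Track the tile's position through each in-shuffle:
14 → 28 → 56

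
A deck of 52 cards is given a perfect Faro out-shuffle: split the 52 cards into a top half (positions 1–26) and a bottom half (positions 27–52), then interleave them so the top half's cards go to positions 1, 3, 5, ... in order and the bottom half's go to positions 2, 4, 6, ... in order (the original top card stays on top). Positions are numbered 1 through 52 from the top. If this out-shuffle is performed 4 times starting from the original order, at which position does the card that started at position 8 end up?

11

Track the card's position through each out-shuffle:
8 → 15 → 29 → 6 → 11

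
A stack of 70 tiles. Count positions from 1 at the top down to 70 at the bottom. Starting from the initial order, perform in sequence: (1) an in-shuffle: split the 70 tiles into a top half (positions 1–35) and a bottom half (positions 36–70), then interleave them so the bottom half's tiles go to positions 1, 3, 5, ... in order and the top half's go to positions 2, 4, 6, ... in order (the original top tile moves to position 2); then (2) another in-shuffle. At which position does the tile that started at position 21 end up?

13

Track the tile from position 21 forward through each operation:
  after op 1 (in-shuffle): 21 → 42
  after op 2 (in-shuffle): 42 → 13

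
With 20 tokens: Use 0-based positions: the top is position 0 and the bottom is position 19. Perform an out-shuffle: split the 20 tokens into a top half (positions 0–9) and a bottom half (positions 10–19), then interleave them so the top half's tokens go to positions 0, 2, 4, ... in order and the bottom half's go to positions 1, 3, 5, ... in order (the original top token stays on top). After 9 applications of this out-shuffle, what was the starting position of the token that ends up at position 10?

9

Work backwards from position 10, undoing one out-shuffle at a time:
10 ← 5 ← 12 ← 6 ← 3 ← 11 ← 15 ← 17 ← 18 ← 9
So the token now at position 10 started at position 9.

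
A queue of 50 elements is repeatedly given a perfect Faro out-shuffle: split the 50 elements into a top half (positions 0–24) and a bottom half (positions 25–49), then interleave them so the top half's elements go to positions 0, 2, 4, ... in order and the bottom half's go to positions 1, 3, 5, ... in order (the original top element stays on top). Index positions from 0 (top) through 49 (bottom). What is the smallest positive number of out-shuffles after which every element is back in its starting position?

21

The out-shuffle permutes the 50 positions with cycle lengths [1, 1, 3, 3, 21, 21].
Every element is home exactly when every cycle has completed a whole number of laps, i.e. after lcm(1, 3, 21) = 21 out-shuffles.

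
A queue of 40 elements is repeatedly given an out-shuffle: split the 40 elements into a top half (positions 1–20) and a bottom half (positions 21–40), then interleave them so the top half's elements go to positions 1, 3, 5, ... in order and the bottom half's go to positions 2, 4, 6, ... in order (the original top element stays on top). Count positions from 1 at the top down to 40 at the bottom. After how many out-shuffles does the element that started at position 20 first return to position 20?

12

Follow position 20 under repeated out-shuffles:
20 → 39 → 38 → 36 → 32 → 24 → 8 → 15 → 29 → 18 → 35 → 30 → 20
It first returns after 12 out-shuffles.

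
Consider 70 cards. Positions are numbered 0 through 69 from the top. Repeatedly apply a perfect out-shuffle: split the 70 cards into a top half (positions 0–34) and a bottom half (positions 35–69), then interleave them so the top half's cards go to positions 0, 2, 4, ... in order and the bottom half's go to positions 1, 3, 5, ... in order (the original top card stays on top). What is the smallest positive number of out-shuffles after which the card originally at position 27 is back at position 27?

Follow position 27 under repeated out-shuffles:
27 → 54 → 39 → 9 → 18 → 36 → 3 → 6 → 12 → 24 → 48 → 27
It first returns after 11 out-shuffles.

11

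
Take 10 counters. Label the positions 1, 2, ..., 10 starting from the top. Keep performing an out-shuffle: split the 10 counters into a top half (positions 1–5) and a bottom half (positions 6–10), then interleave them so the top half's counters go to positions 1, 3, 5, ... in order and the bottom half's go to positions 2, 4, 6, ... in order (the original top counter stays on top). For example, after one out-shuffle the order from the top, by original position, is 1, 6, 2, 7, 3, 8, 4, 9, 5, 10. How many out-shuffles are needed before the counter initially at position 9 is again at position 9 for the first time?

6

Follow position 9 under repeated out-shuffles:
9 → 8 → 6 → 2 → 3 → 5 → 9
It first returns after 6 out-shuffles.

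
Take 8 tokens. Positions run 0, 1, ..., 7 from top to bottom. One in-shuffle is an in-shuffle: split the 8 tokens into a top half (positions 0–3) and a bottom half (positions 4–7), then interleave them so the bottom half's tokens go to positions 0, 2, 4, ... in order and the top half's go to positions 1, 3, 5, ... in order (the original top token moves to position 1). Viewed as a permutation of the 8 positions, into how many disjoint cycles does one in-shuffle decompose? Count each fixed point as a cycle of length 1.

2

Trace each unvisited position around until it returns:
(0 1 3 7 6 4) (2 5)
2 cycles in total.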